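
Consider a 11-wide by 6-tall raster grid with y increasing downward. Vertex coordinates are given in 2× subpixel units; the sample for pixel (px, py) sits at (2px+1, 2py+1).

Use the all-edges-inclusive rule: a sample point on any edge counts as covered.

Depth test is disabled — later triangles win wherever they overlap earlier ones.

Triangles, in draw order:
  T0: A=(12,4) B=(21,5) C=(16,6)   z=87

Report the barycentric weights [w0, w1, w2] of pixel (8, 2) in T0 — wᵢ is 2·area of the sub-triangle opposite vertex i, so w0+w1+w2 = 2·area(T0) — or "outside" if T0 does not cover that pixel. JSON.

T0:
  2·area = 14
  edge (12, 4)→(21, 5): d=(9,1) inclusive
  edge (21, 5)→(16, 6): d=(-5,1) inclusive
  edge (16, 6)→(12, 4): d=(-4,-2) inclusive
    (1,1)@(3, 3): e=[0,28,-14] → ·  [on edge]
    (7,2)@(15, 5): e=[6,6,2] → #
    (8,2)@(17, 5): e=[4,4,6] → #
    (9,2)@(19, 5): e=[2,2,10] → #
    (10,2)@(21, 5): e=[0,0,14] → #  [on edge]
    (5,3)@(11, 7): e=[28,0,-14] → ·  [on edge]
    (7,3)@(15, 7): e=[24,-4,-6] → ·
    (8,3)@(17, 7): e=[22,-6,-2] → ·
    (9,3)@(19, 7): e=[20,-8,2] → ·
    (10,3)@(21, 7): e=[18,-10,6] → ·
    (0,4)@(1, 9): e=[56,0,-42] → ·  [on edge]
  covered (4 px):
    · · · · · · · · · · ·
    · · · · · · · · · · ·
    · · · · · · · # # # #
    · · · · · · · · · · ·
    · · · · · · · · · · ·
    · · · · · · · · · · ·

Final: [4,6,4]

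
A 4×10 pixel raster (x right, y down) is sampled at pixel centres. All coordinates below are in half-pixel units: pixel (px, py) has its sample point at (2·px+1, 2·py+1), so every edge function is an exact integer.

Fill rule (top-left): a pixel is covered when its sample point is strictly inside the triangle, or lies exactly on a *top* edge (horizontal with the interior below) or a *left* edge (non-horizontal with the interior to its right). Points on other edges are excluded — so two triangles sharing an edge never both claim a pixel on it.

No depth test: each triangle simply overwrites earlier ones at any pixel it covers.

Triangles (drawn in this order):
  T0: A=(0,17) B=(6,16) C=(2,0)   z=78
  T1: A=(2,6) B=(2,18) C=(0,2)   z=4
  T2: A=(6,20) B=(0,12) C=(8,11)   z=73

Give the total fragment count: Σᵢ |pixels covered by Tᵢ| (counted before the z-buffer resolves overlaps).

T0:
  2·area = 100  (B↔C swapped to make it positive)
  edge (0, 17)→(2, 0): d=(2,-17) top-left  bias=+0
  edge (2, 0)→(6, 16): d=(4,16) right/bottom  bias=-1
  edge (6, 16)→(0, 17): d=(-6,1) right/bottom  bias=-1
    (1,2)@(3, 5): e=[27,4,69] → X
    (2,2)@(5, 5): e=[61,-28,67] → .
    (1,3)@(3, 7): e=[31,12,57] → X
    (2,3)@(5, 7): e=[65,-20,55] → .
    (0,4)@(1, 9): e=[1,52,47] → X
    (2,4)@(5, 9): e=[69,-12,43] → .
    (0,5)@(1, 11): e=[5,60,35] → X
    (2,5)@(5, 11): e=[73,-4,31] → .
    (0,6)@(1, 13): e=[9,68,23] → X
    (2,6)@(5, 13): e=[77,4,19] → X
    (3,6)@(7, 13): e=[111,-28,17] → .
    (0,7)@(1, 15): e=[13,76,11] → X
  covered (12 px):
    . . . .
    . . . .
    . X . .
    . X . .
    X X . .
    X X . .
    X X X .
    X X X .
    . . . .
    . . . .
T1:
  2·area = 24
  edge (2, 6)→(2, 18): d=(0,12) right/bottom  bias=-1
  edge (2, 18)→(0, 2): d=(-2,-16) top-left  bias=+0
  edge (0, 2)→(2, 6): d=(2,4) right/bottom  bias=-1
    (0,2)@(1, 5): e=[12,10,2] → X
    (1,2)@(3, 5): e=[-12,42,-6] → .
    (0,3)@(1, 7): e=[12,6,6] → X
    (1,3)@(3, 7): e=[-12,38,-2] → .
    (0,4)@(1, 9): e=[12,2,10] → X
    (1,4)@(3, 9): e=[-12,34,2] → .
    (0,5)@(1, 11): e=[12,-2,14] → .
  covered (3 px):
    . . . .
    . . . .
    X . . .
    X . . .
    X . . .
    . . . .
    . . . .
    . . . .
    . . . .
    . . . .
T2:
  2·area = 70
  edge (6, 20)→(0, 12): d=(-6,-8) top-left  bias=+0
  edge (0, 12)→(8, 11): d=(8,-1) top-left  bias=+0
  edge (8, 11)→(6, 20): d=(-2,9) right/bottom  bias=-1
    (0,6)@(1, 13): e=[2,9,59] → X
    (1,6)@(3, 13): e=[18,11,41] → X
    (2,6)@(5, 13): e=[34,13,23] → X
    (3,6)@(7, 13): e=[50,15,5] → X
    (0,7)@(1, 15): e=[-10,25,55] → .
    (1,7)@(3, 15): e=[6,27,37] → X
    (1,8)@(3, 17): e=[-6,43,33] → .
    (2,8)@(5, 17): e=[10,45,15] → X
    (3,8)@(7, 17): e=[26,47,-3] → .
    (2,9)@(5, 19): e=[-2,61,11] → .
  covered (8 px):
    . . . .
    . . . .
    . . . .
    . . . .
    . . . .
    . . . .
    X X X X
    . X X X
    . . X .
    . . . .

Result: 23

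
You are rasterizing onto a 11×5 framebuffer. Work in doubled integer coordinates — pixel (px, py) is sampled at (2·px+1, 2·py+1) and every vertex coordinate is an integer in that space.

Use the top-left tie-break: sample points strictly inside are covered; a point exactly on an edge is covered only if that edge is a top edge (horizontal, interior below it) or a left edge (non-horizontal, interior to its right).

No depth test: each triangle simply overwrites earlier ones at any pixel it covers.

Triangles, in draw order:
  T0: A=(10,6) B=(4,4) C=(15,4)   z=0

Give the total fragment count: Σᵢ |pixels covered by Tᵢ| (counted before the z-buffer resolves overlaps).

T0:
  2·area = 22
  edge (10, 6)→(4, 4): d=(-6,-2) top-left  bias=+0
  edge (4, 4)→(15, 4): d=(11,0) top-left  bias=+0
  edge (15, 4)→(10, 6): d=(-5,2) right/bottom  bias=-1
    (0,1)@(1, 3): e=[0,-11,33] → ·  [on edge]
    (3,2)@(7, 5): e=[0,11,11] → #  [on edge]
    (4,2)@(9, 5): e=[4,11,7] → #
    (5,2)@(11, 5): e=[8,11,3] → #
    (6,2)@(13, 5): e=[12,11,-1] → ·
    (3,3)@(7, 7): e=[-12,33,1] → ·
    (4,3)@(9, 7): e=[-8,33,-3] → ·
    (5,3)@(11, 7): e=[-4,33,-7] → ·
    (6,3)@(13, 7): e=[0,33,-11] → ·  [on edge]
    (9,4)@(19, 9): e=[0,55,-33] → ·  [on edge]
  covered (3 px):
    · · · · · · · · · · ·
    · · · · · · · · · · ·
    · · · # # # · · · · ·
    · · · · · · · · · · ·
    · · · · · · · · · · ·

Answer: 3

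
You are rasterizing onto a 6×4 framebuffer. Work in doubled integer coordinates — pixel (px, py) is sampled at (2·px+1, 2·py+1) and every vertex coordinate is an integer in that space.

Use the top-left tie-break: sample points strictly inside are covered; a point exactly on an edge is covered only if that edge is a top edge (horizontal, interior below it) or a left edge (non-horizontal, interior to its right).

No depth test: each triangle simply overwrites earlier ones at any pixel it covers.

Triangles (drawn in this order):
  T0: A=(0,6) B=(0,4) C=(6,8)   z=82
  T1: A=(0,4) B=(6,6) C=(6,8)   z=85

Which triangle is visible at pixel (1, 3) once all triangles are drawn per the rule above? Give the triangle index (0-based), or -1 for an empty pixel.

T0:
  2·area = 12
  edge (0, 6)→(0, 4): d=(0,-2) top-left  bias=+0
  edge (0, 4)→(6, 8): d=(6,4) right/bottom  bias=-1
  edge (6, 8)→(0, 6): d=(-6,-2) top-left  bias=+0
    (0,2)@(1, 5): e=[2,2,8] → █
    (1,2)@(3, 5): e=[6,-6,12] → ·
    (0,3)@(1, 7): e=[2,14,-4] → ·
    (1,3)@(3, 7): e=[6,6,0] → █  [on edge]
    (2,3)@(5, 7): e=[10,-2,4] → ·
  covered (2 px):
    · · · · · ·
    · · · · · ·
    █ · · · · ·
    · █ · · · ·
T1:
  2·area = 12
  edge (0, 4)→(6, 6): d=(6,2) right/bottom  bias=-1
  edge (6, 6)→(6, 8): d=(0,2) right/bottom  bias=-1
  edge (6, 8)→(0, 4): d=(-6,-4) top-left  bias=+0
    (1,2)@(3, 5): e=[0,6,6] → ·  [on edge]
    (2,3)@(5, 7): e=[8,2,2] → █
    (3,3)@(7, 7): e=[4,-2,10] → ·
    (4,3)@(9, 7): e=[0,-6,18] → ·  [on edge]
  covered (1 px):
    · · · · · ·
    · · · · · ·
    · · · · · ·
    · · █ · · ·

Z-buffer (winner per pixel, '.' = empty):
  . . . . . .
  . . . . . .
  0 . . . . .
  . 0 1 . . .

Result: 0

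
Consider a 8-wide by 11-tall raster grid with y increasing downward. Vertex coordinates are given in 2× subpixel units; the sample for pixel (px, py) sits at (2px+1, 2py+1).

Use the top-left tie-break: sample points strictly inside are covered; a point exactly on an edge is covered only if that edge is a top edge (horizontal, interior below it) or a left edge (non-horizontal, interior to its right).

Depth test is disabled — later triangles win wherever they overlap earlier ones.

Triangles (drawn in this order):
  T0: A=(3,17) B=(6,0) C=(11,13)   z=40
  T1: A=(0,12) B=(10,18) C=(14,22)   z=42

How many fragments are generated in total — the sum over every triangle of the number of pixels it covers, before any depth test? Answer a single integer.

T0:
  2·area = 124
  edge (3, 17)→(6, 0): d=(3,-17) top-left  bias=+0
  edge (6, 0)→(11, 13): d=(5,13) right/bottom  bias=-1
  edge (11, 13)→(3, 17): d=(-8,4) right/bottom  bias=-1
    (3,1)@(7, 3): e=[26,2,96] → █
    (4,1)@(9, 3): e=[60,-24,88] → ·
    (3,2)@(7, 5): e=[32,12,80] → █
    (4,2)@(9, 5): e=[66,-14,72] → ·
    (2,3)@(5, 7): e=[4,48,72] → █
    (4,3)@(9, 7): e=[72,-4,56] → ·
    (2,4)@(5, 9): e=[10,58,56] → █
    (4,4)@(9, 9): e=[78,6,40] → █
    (5,4)@(11, 9): e=[112,-20,32] → ·
    (2,5)@(5, 11): e=[16,68,40] → █
    (5,5)@(11, 11): e=[118,-10,16] → ·
    (7,5)@(15, 11): e=[186,-62,0] → ·  [on edge]
    (5,6)@(11, 13): e=[124,0,0] → ·  [on edge]
    (3,7)@(7, 15): e=[62,62,0] → ·  [on edge]
    (1,8)@(3, 17): e=[0,124,0] → ·  [on edge]
  covered (14 px):
    · · · · · · · ·
    · · · █ · · · ·
    · · · █ · · · ·
    · · █ █ · · · ·
    · · █ █ █ · · ·
    · · █ █ █ · · ·
    · · █ █ █ · · ·
    · · █ · · · · ·
    · · · · · · · ·
    · · · · · · · ·
    · · · · · · · ·
T1:
  2·area = 16
  edge (0, 12)→(10, 18): d=(10,6) right/bottom  bias=-1
  edge (10, 18)→(14, 22): d=(4,4) right/bottom  bias=-1
  edge (14, 22)→(0, 12): d=(-14,-10) top-left  bias=+0
    (0,4)@(1, 9): e=[-36,0,52] → ·  [on edge]
    (1,5)@(3, 11): e=[-28,0,44] → ·  [on edge]
    (2,6)@(5, 13): e=[-20,0,36] → ·  [on edge]
    (2,7)@(5, 15): e=[0,8,8] → ·  [on edge]
    (3,7)@(7, 15): e=[-12,0,28] → ·  [on edge]
    (3,8)@(7, 17): e=[8,8,0] → █  [on edge]
    (4,8)@(9, 17): e=[-4,0,20] → ·  [on edge]
    (3,9)@(7, 19): e=[28,16,-28] → ·
    (5,9)@(11, 19): e=[4,0,12] → ·  [on edge]
    (6,10)@(13, 21): e=[12,0,4] → ·  [on edge]
    (7,10)@(15, 21): e=[0,-8,24] → ·  [on edge]
  covered (1 px):
    · · · · · · · ·
    · · · · · · · ·
    · · · · · · · ·
    · · · · · · · ·
    · · · · · · · ·
    · · · · · · · ·
    · · · · · · · ·
    · · · · · · · ·
    · · · █ · · · ·
    · · · · · · · ·
    · · · · · · · ·

Final: 15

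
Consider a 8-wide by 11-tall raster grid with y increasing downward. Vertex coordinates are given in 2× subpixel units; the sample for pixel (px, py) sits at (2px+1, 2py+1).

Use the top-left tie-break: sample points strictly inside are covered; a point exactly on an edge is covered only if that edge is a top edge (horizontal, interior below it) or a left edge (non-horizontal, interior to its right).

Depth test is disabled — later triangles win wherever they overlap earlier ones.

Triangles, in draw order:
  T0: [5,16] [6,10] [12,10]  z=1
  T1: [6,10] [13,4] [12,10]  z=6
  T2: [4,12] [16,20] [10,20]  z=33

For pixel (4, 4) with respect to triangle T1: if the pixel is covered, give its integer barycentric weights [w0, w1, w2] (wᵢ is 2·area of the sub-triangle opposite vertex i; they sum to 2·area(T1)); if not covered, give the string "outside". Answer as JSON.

T0:
  2·area = 36
  edge (5, 16)→(6, 10): d=(1,-6) top-left  bias=+0
  edge (6, 10)→(12, 10): d=(6,0) top-left  bias=+0
  edge (12, 10)→(5, 16): d=(-7,6) right/bottom  bias=-1
    (3,5)@(7, 11): e=[7,6,23] → #
    (4,5)@(9, 11): e=[19,6,11] → #
    (5,5)@(11, 11): e=[31,6,-1] → ·
    (3,6)@(7, 13): e=[9,18,9] → #
    (4,6)@(9, 13): e=[21,18,-3] → ·
    (3,7)@(7, 15): e=[11,30,-5] → ·
  covered (3 px):
    · · · · · · · ·
    · · · · · · · ·
    · · · · · · · ·
    · · · · · · · ·
    · · · · · · · ·
    · · · # # · · ·
    · · · # · · · ·
    · · · · · · · ·
    · · · · · · · ·
    · · · · · · · ·
    · · · · · · · ·
T1:
  2·area = 36
  edge (6, 10)→(13, 4): d=(7,-6) top-left  bias=+0
  edge (13, 4)→(12, 10): d=(-1,6) right/bottom  bias=-1
  edge (12, 10)→(6, 10): d=(-6,0) right/bottom  bias=-1
    (5,3)@(11, 7): e=[9,9,18] → #
    (6,3)@(13, 7): e=[21,-3,18] → ·
    (4,4)@(9, 9): e=[11,19,6] → #
    (6,4)@(13, 9): e=[35,-5,6] → ·
    (4,5)@(9, 11): e=[25,17,-6] → ·
    (5,5)@(11, 11): e=[37,5,-6] → ·
  covered (3 px):
    · · · · · · · ·
    · · · · · · · ·
    · · · · · · · ·
    · · · · · # · ·
    · · · · # # · ·
    · · · · · · · ·
    · · · · · · · ·
    · · · · · · · ·
    · · · · · · · ·
    · · · · · · · ·
    · · · · · · · ·
T2:
  2·area = 48
  edge (4, 12)→(16, 20): d=(12,8) right/bottom  bias=-1
  edge (16, 20)→(10, 20): d=(-6,0) right/bottom  bias=-1
  edge (10, 20)→(4, 12): d=(-6,-8) top-left  bias=+0
    (2,6)@(5, 13): e=[4,42,2] → #
    (3,6)@(7, 13): e=[-12,42,18] → ·
    (2,7)@(5, 15): e=[28,30,-10] → ·
    (3,7)@(7, 15): e=[12,30,6] → #
    (4,7)@(9, 15): e=[-4,30,22] → ·
    (3,8)@(7, 17): e=[36,18,-6] → ·
    (4,8)@(9, 17): e=[20,18,10] → #
    (5,8)@(11, 17): e=[4,18,26] → #
    (6,8)@(13, 17): e=[-12,18,42] → ·
    (4,9)@(9, 19): e=[44,6,-2] → ·
    (5,9)@(11, 19): e=[28,6,14] → #
    (6,9)@(13, 19): e=[12,6,30] → #
  covered (6 px):
    · · · · · · · ·
    · · · · · · · ·
    · · · · · · · ·
    · · · · · · · ·
    · · · · · · · ·
    · · · · · · · ·
    · · # · · · · ·
    · · · # · · · ·
    · · · · # # · ·
    · · · · · # # ·
    · · · · · · · ·

Final: [19,6,11]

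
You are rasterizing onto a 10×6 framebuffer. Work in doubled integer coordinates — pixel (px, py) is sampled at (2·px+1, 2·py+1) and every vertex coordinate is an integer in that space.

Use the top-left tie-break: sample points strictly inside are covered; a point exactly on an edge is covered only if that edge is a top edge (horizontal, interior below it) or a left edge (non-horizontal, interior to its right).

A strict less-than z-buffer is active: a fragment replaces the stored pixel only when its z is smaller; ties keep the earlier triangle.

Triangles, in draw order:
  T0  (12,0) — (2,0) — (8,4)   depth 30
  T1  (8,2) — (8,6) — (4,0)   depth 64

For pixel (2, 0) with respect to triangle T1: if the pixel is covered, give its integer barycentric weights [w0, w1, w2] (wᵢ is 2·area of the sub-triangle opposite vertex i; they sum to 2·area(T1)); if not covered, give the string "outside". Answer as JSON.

T0:
  2·area = 40  (B↔C swapped to make it positive)
  edge (12, 0)→(8, 4): d=(-4,4) right/bottom  bias=-1
  edge (8, 4)→(2, 0): d=(-6,-4) top-left  bias=+0
  edge (2, 0)→(12, 0): d=(10,0) top-left  bias=+0
    (2,0)@(5, 1): e=[24,6,10] → X
    (3,0)@(7, 1): e=[16,14,10] → X
    (4,0)@(9, 1): e=[8,22,10] → X
    (5,0)@(11, 1): e=[0,30,10] → .  [on edge]
    (2,1)@(5, 3): e=[16,-6,30] → .
    (3,1)@(7, 3): e=[8,2,30] → X
    (4,1)@(9, 3): e=[0,10,30] → .  [on edge]
    (3,2)@(7, 5): e=[0,-10,50] → .  [on edge]
    (2,3)@(5, 7): e=[0,-30,70] → .  [on edge]
    (1,4)@(3, 9): e=[0,-50,90] → .  [on edge]
    (0,5)@(1, 11): e=[0,-70,110] → .  [on edge]
  covered (4 px):
    . . X X X . . . . .
    . . . X . . . . . .
    . . . . . . . . . .
    . . . . . . . . . .
    . . . . . . . . . .
    . . . . . . . . . .
T1:
  2·area = 16
  edge (8, 2)→(8, 6): d=(0,4) right/bottom  bias=-1
  edge (8, 6)→(4, 0): d=(-4,-6) top-left  bias=+0
  edge (4, 0)→(8, 2): d=(4,2) right/bottom  bias=-1
    (2,0)@(5, 1): e=[12,2,2] → X
    (3,0)@(7, 1): e=[4,14,-2] → .
    (2,1)@(5, 3): e=[12,-6,10] → .
    (3,1)@(7, 3): e=[4,6,6] → X
    (4,1)@(9, 3): e=[-4,18,2] → .
    (3,2)@(7, 5): e=[4,-2,14] → .
  covered (2 px):
    . . X . . . . . . .
    . . . X . . . . . .
    . . . . . . . . . .
    . . . . . . . . . .
    . . . . . . . . . .
    . . . . . . . . . .

Answer: [2,2,12]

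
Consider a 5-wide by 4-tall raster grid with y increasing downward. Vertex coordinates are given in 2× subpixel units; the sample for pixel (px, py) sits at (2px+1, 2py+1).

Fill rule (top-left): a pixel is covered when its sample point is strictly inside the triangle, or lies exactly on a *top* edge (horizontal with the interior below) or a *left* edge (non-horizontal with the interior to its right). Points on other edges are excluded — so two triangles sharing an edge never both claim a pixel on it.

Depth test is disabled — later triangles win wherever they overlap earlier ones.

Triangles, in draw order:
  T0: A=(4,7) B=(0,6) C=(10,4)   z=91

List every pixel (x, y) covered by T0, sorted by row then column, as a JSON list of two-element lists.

T0:
  2·area = 18
  edge (4, 7)→(0, 6): d=(-4,-1) top-left  bias=+0
  edge (0, 6)→(10, 4): d=(10,-2) top-left  bias=+0
  edge (10, 4)→(4, 7): d=(-6,3) right/bottom  bias=-1
    (2,2)@(5, 5): e=[9,0,9] → █  [on edge]
    (3,2)@(7, 5): e=[11,4,3] → █
    (4,2)@(9, 5): e=[13,8,-3] → ·
    (2,3)@(5, 7): e=[1,20,-3] → ·
    (3,3)@(7, 7): e=[3,24,-9] → ·
  covered (2 px):
    · · · · ·
    · · · · ·
    · · █ █ ·
    · · · · ·

Result: [[2,2],[3,2]]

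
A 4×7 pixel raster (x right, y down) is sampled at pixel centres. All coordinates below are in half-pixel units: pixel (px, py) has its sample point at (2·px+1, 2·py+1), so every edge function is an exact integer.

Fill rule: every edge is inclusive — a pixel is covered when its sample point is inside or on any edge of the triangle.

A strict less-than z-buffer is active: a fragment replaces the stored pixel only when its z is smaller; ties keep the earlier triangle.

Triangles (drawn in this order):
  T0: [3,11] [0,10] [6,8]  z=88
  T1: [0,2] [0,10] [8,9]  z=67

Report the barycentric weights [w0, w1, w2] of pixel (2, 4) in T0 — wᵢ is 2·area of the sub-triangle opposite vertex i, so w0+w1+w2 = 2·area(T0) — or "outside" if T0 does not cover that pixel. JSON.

T0:
  2·area = 12
  edge (3, 11)→(0, 10): d=(-3,-1) inclusive
  edge (0, 10)→(6, 8): d=(6,-2) inclusive
  edge (6, 8)→(3, 11): d=(-3,3) inclusive
    (3,3)@(7, 7): e=[16,-4,0] → ·  [on edge]
    (1,4)@(3, 9): e=[6,0,6] → █  [on edge]
    (2,4)@(5, 9): e=[8,4,0] → █  [on edge]
    (3,4)@(7, 9): e=[10,8,-6] → ·
    (1,5)@(3, 11): e=[0,12,0] → █  [on edge]
    (2,5)@(5, 11): e=[2,16,-6] → ·
    (0,6)@(1, 13): e=[-8,20,0] → ·  [on edge]
    (1,6)@(3, 13): e=[-6,24,-6] → ·
  covered (3 px):
    · · · ·
    · · · ·
    · · · ·
    · · · ·
    · █ █ ·
    · █ · ·
    · · · ·
T1:
  2·area = 64  (B↔C swapped to make it positive)
  edge (0, 2)→(8, 9): d=(8,7) inclusive
  edge (8, 9)→(0, 10): d=(-8,1) inclusive
  edge (0, 10)→(0, 2): d=(0,-8) inclusive
    (0,1)@(1, 3): e=[1,55,8] → █
    (1,1)@(3, 3): e=[-13,53,24] → ·
    (0,2)@(1, 5): e=[17,39,8] → █
    (1,2)@(3, 5): e=[3,37,24] → █
    (2,2)@(5, 5): e=[-11,35,40] → ·
    (0,3)@(1, 7): e=[33,23,8] → █
    (2,3)@(5, 7): e=[5,19,40] → █
    (3,3)@(7, 7): e=[-9,17,56] → ·
    (0,4)@(1, 9): e=[49,7,8] → █
    (3,4)@(7, 9): e=[7,1,56] → █
    (0,5)@(1, 11): e=[65,-9,8] → ·
    (1,5)@(3, 11): e=[51,-11,24] → ·
  covered (10 px):
    · · · ·
    █ · · ·
    █ █ · ·
    █ █ █ ·
    █ █ █ █
    · · · ·
    · · · ·

Answer: [4,0,8]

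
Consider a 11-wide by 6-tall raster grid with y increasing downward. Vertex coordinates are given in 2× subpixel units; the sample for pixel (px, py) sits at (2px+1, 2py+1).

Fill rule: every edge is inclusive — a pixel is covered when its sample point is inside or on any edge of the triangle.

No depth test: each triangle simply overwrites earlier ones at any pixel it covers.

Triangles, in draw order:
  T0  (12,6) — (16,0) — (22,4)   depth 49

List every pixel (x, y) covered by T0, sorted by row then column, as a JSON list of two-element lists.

T0:
  2·area = 52
  edge (12, 6)→(16, 0): d=(4,-6) inclusive
  edge (16, 0)→(22, 4): d=(6,4) inclusive
  edge (22, 4)→(12, 6): d=(-10,2) inclusive
    (8,0)@(17, 1): e=[10,2,40] → #
    (9,0)@(19, 1): e=[22,-6,36] → ·
    (7,1)@(15, 3): e=[6,22,24] → #
    (9,1)@(19, 3): e=[30,6,16] → #
    (10,1)@(21, 3): e=[42,-2,12] → ·
    (6,2)@(13, 5): e=[2,42,8] → #
    (8,2)@(17, 5): e=[26,26,0] → #  [on edge]
    (9,2)@(19, 5): e=[38,18,-4] → ·
    (3,3)@(7, 7): e=[-26,78,0] → ·  [on edge]
    (6,3)@(13, 7): e=[10,54,-12] → ·
    (7,3)@(15, 7): e=[22,46,-16] → ·
    (8,3)@(17, 7): e=[34,38,-20] → ·
  covered (7 px):
    · · · · · · · · # · ·
    · · · · · · · # # # ·
    · · · · · · # # # · ·
    · · · · · · · · · · ·
    · · · · · · · · · · ·
    · · · · · · · · · · ·

Result: [[8,0],[7,1],[8,1],[9,1],[6,2],[7,2],[8,2]]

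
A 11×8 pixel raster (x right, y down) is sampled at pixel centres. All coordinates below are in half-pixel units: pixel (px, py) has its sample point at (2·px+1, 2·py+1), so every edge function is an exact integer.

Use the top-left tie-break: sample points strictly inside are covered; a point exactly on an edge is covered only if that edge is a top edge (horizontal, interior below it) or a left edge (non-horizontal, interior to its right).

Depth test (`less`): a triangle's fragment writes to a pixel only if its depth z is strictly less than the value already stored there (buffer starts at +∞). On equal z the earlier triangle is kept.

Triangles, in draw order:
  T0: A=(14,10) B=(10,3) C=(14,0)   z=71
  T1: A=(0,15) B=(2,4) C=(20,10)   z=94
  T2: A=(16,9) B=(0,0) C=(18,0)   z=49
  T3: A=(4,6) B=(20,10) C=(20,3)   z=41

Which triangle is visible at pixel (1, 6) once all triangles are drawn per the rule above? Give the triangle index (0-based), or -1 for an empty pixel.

T0:
  2·area = 40
  edge (14, 10)→(10, 3): d=(-4,-7) top-left  bias=+0
  edge (10, 3)→(14, 0): d=(4,-3) top-left  bias=+0
  edge (14, 0)→(14, 10): d=(0,10) right/bottom  bias=-1
    (6,0)@(13, 1): e=[29,1,10] → #
    (7,0)@(15, 1): e=[43,7,-10] → ·
    (5,1)@(11, 3): e=[7,3,30] → #
    (7,1)@(15, 3): e=[35,15,-10] → ·
    (5,2)@(11, 5): e=[-1,11,30] → ·
    (6,2)@(13, 5): e=[13,17,10] → #
    (7,2)@(15, 5): e=[27,23,-10] → ·
    (6,3)@(13, 7): e=[5,25,10] → #
    (7,3)@(15, 7): e=[19,31,-10] → ·
    (6,4)@(13, 9): e=[-3,33,10] → ·
  covered (5 px):
    · · · · · · # · · · ·
    · · · · · # # · · · ·
    · · · · · · # · · · ·
    · · · · · · # · · · ·
    · · · · · · · · · · ·
    · · · · · · · · · · ·
    · · · · · · · · · · ·
    · · · · · · · · · · ·
T1:
  2·area = 210
  edge (0, 15)→(2, 4): d=(2,-11) top-left  bias=+0
  edge (2, 4)→(20, 10): d=(18,6) right/bottom  bias=-1
  edge (20, 10)→(0, 15): d=(-20,5) right/bottom  bias=-1
    (1,2)@(3, 5): e=[13,12,185] → #
    (2,2)@(5, 5): e=[35,0,175] → ·  [on edge]
    (1,3)@(3, 7): e=[17,48,145] → #
    (2,3)@(5, 7): e=[39,36,135] → #
    (3,3)@(7, 7): e=[61,24,125] → #
    (4,3)@(9, 7): e=[83,12,115] → #
    (5,3)@(11, 7): e=[105,0,105] → ·  [on edge]
    (1,4)@(3, 9): e=[21,84,105] → #
    (5,4)@(11, 9): e=[109,36,65] → #
    (6,4)@(13, 9): e=[131,24,55] → #
    (7,4)@(15, 9): e=[153,12,45] → #
    (8,4)@(17, 9): e=[175,0,35] → ·  [on edge]
  covered (24 px):
    · · · · · · · · · · ·
    · · · · · · · · · · ·
    · # · · · · · · · · ·
    · # # # # · · · · · ·
    · # # # # # # # · · ·
    # # # # # # # # · · ·
    # # # # · · · · · · ·
    · · · · · · · · · · ·
T2:
  2·area = 162
  edge (16, 9)→(0, 0): d=(-16,-9) top-left  bias=+0
  edge (0, 0)→(18, 0): d=(18,0) top-left  bias=+0
  edge (18, 0)→(16, 9): d=(-2,9) right/bottom  bias=-1
    (1,0)@(3, 1): e=[11,18,133] → #
    (2,0)@(5, 1): e=[29,18,115] → #
    (3,0)@(7, 1): e=[47,18,97] → #
    (4,0)@(9, 1): e=[65,18,79] → #
    (5,0)@(11, 1): e=[83,18,61] → #
    (6,0)@(13, 1): e=[101,18,43] → #
    (7,0)@(15, 1): e=[119,18,25] → #
    (8,0)@(17, 1): e=[137,18,7] → #
    (9,0)@(19, 1): e=[155,18,-11] → ·
    (1,1)@(3, 3): e=[-21,54,129] → ·
    (2,1)@(5, 3): e=[-3,54,111] → ·
    (3,1)@(7, 3): e=[15,54,93] → #
  covered (20 px):
    · # # # # # # # # · ·
    · · · # # # # # # · ·
    · · · · # # # # · · ·
    · · · · · · # # · · ·
    · · · · · · · · · · ·
    · · · · · · · · · · ·
    · · · · · · · · · · ·
    · · · · · · · · · · ·
T3:
  2·area = 112  (B↔C swapped to make it positive)
  edge (4, 6)→(20, 3): d=(16,-3) top-left  bias=+0
  edge (20, 3)→(20, 10): d=(0,7) right/bottom  bias=-1
  edge (20, 10)→(4, 6): d=(-16,-4) top-left  bias=+0
    (5,2)@(11, 5): e=[5,63,44] → #
    (6,2)@(13, 5): e=[11,49,52] → #
    (7,2)@(15, 5): e=[17,35,60] → #
    (8,2)@(17, 5): e=[23,21,68] → #
    (9,2)@(19, 5): e=[29,7,76] → #
    (10,2)@(21, 5): e=[35,-7,84] → ·
    (4,3)@(9, 7): e=[31,77,4] → #
    (10,3)@(21, 7): e=[67,-7,52] → ·
    (4,4)@(9, 9): e=[63,77,-28] → ·
    (5,4)@(11, 9): e=[69,63,-20] → ·
    (6,4)@(13, 9): e=[75,49,-12] → ·
    (7,4)@(15, 9): e=[81,35,-4] → ·
  covered (13 px):
    · · · · · · · · · · ·
    · · · · · · · · · · ·
    · · · · · # # # # # ·
    · · · · # # # # # # ·
    · · · · · · · · # # ·
    · · · · · · · · · · ·
    · · · · · · · · · · ·
    · · · · · · · · · · ·

Z-buffer (winner per pixel, '.' = empty):
  . 2 2 2 2 2 2 2 2 . .
  . . . 2 2 2 2 2 2 . .
  . 1 . . 2 3 3 3 3 3 .
  . 1 1 1 3 3 3 3 3 3 .
  . 1 1 1 1 1 1 1 3 3 .
  1 1 1 1 1 1 1 1 . . .
  1 1 1 1 . . . . . . .
  . . . . . . . . . . .

Answer: 1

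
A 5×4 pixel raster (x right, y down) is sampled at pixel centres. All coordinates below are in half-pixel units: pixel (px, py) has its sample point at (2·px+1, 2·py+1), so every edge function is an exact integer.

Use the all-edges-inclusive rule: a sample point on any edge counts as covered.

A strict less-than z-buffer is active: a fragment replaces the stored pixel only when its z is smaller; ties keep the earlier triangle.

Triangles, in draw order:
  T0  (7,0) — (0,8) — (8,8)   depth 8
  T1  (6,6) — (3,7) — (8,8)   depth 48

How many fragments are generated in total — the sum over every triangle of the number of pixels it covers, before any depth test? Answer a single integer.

T0:
  2·area = 64  (B↔C swapped to make it positive)
  edge (7, 0)→(8, 8): d=(1,8) inclusive
  edge (8, 8)→(0, 8): d=(-8,0) inclusive
  edge (0, 8)→(7, 0): d=(7,-8) inclusive
    (3,0)@(7, 1): e=[1,56,7] → #
    (4,0)@(9, 1): e=[-15,56,23] → ·
    (2,1)@(5, 3): e=[19,40,5] → #
    (4,1)@(9, 3): e=[-13,40,37] → ·
    (1,2)@(3, 5): e=[37,24,3] → #
    (4,2)@(9, 5): e=[-11,24,51] → ·
    (0,3)@(1, 7): e=[55,8,1] → #
    (4,3)@(9, 7): e=[-9,8,65] → ·
  covered (10 px):
    · · · # ·
    · · # # ·
    · # # # ·
    # # # # ·
T1:
  2·area = 8  (B↔C swapped to make it positive)
  edge (6, 6)→(8, 8): d=(2,2) inclusive
  edge (8, 8)→(3, 7): d=(-5,-1) inclusive
  edge (3, 7)→(6, 6): d=(3,-1) inclusive
    (0,0)@(1, 1): e=[0,28,-20] → ·  [on edge]
    (1,1)@(3, 3): e=[0,20,-12] → ·  [on edge]
    (2,2)@(5, 5): e=[0,12,-4] → ·  [on edge]
    (4,2)@(9, 5): e=[-8,16,0] → ·  [on edge]
    (1,3)@(3, 7): e=[8,0,0] → #  [on edge]
    (2,3)@(5, 7): e=[4,2,2] → #
    (3,3)@(7, 7): e=[0,4,4] → #  [on edge]
    (4,3)@(9, 7): e=[-4,6,6] → ·
  covered (3 px):
    · · · · ·
    · · · · ·
    · · · · ·
    · # # # ·

Final: 13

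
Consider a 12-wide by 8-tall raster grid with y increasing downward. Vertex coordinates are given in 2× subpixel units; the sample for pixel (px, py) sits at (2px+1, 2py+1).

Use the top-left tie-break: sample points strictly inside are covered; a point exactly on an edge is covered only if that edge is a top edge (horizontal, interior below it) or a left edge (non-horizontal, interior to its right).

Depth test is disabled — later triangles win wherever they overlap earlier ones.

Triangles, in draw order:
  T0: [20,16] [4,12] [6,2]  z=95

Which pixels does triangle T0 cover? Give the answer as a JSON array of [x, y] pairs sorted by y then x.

T0:
  2·area = 168
  edge (20, 16)→(4, 12): d=(-16,-4) top-left  bias=+0
  edge (4, 12)→(6, 2): d=(2,-10) top-left  bias=+0
  edge (6, 2)→(20, 16): d=(14,14) right/bottom  bias=-1
    (2,0)@(5, 1): e=[180,-12,0] → .  [on edge]
    (3,1)@(7, 3): e=[156,12,0] → .  [on edge]
    (3,2)@(7, 5): e=[124,16,28] → X
    (4,2)@(9, 5): e=[132,36,0] → .  [on edge]
    (2,3)@(5, 7): e=[84,0,84] → X  [on edge]
    (4,3)@(9, 7): e=[100,40,28] → X
    (5,3)@(11, 7): e=[108,60,0] → .  [on edge]
    (2,4)@(5, 9): e=[52,4,112] → X
    (5,4)@(11, 9): e=[76,64,28] → X
    (6,4)@(13, 9): e=[84,84,0] → .  [on edge]
    (2,5)@(5, 11): e=[20,8,140] → X
    (6,5)@(13, 11): e=[52,88,28] → X
    (7,5)@(15, 11): e=[60,108,0] → .  [on edge]
    (8,6)@(17, 13): e=[36,132,0] → .  [on edge]
    (9,7)@(19, 15): e=[12,156,0] → .  [on edge]
  covered (18 px):
    . . . . . . . . . . . .
    . . . . . . . . . . . .
    . . . X . . . . . . . .
    . . X X X . . . . . . .
    . . X X X X . . . . . .
    . . X X X X X . . . . .
    . . . . X X X X . . . .
    . . . . . . . . X . . .

Result: [[3,2],[2,3],[3,3],[4,3],[2,4],[3,4],[4,4],[5,4],[2,5],[3,5],[4,5],[5,5],[6,5],[4,6],[5,6],[6,6],[7,6],[8,7]]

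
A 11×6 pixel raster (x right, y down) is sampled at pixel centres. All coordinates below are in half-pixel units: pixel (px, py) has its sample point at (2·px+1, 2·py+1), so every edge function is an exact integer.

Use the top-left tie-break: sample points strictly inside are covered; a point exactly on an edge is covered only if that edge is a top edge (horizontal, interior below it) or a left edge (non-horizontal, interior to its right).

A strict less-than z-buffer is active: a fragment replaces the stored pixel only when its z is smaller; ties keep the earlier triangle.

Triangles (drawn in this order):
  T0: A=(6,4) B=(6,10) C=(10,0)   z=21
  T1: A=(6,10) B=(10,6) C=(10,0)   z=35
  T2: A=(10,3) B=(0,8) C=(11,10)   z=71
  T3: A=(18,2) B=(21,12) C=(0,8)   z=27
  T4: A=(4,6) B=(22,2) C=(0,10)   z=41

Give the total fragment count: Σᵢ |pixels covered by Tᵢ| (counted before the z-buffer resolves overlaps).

T0:
  2·area = 24  (B↔C swapped to make it positive)
  edge (6, 4)→(10, 0): d=(4,-4) top-left  bias=+0
  edge (10, 0)→(6, 10): d=(-4,10) right/bottom  bias=-1
  edge (6, 10)→(6, 4): d=(0,-6) top-left  bias=+0
    (4,0)@(9, 1): e=[0,6,18] → █  [on edge]
    (5,0)@(11, 1): e=[8,-14,30] → ·
    (3,1)@(7, 3): e=[0,18,6] → █  [on edge]
    (4,1)@(9, 3): e=[8,-2,18] → ·
    (2,2)@(5, 5): e=[0,30,-6] → ·  [on edge]
    (3,2)@(7, 5): e=[8,10,6] → █
    (4,2)@(9, 5): e=[16,-10,18] → ·
    (1,3)@(3, 7): e=[0,42,-18] → ·  [on edge]
    (3,3)@(7, 7): e=[16,2,6] → █
    (4,3)@(9, 7): e=[24,-18,18] → ·
    (0,4)@(1, 9): e=[0,54,-30] → ·  [on edge]
    (3,4)@(7, 9): e=[24,-6,6] → ·
  covered (4 px):
    · · · · █ · · · · · ·
    · · · █ · · · · · · ·
    · · · █ · · · · · · ·
    · · · █ · · · · · · ·
    · · · · · · · · · · ·
    · · · · · · · · · · ·
T1:
  2·area = 24  (B↔C swapped to make it positive)
  edge (6, 10)→(10, 0): d=(4,-10) top-left  bias=+0
  edge (10, 0)→(10, 6): d=(0,6) right/bottom  bias=-1
  edge (10, 6)→(6, 10): d=(-4,4) right/bottom  bias=-1
    (7,0)@(15, 1): e=[54,-30,0] → ·  [on edge]
    (4,1)@(9, 3): e=[2,6,16] → █
    (5,1)@(11, 3): e=[22,-6,8] → ·
    (6,1)@(13, 3): e=[42,-18,0] → ·  [on edge]
    (4,2)@(9, 5): e=[10,6,8] → █
    (5,2)@(11, 5): e=[30,-6,0] → ·  [on edge]
    (4,3)@(9, 7): e=[18,6,0] → ·  [on edge]
    (3,4)@(7, 9): e=[6,18,0] → ·  [on edge]
    (2,5)@(5, 11): e=[-6,30,0] → ·  [on edge]
  covered (2 px):
    · · · · · · · · · · ·
    · · · · █ · · · · · ·
    · · · · █ · · · · · ·
    · · · · · · · · · · ·
    · · · · · · · · · · ·
    · · · · · · · · · · ·
T2:
  2·area = 75  (B↔C swapped to make it positive)
  edge (10, 3)→(11, 10): d=(1,7) right/bottom  bias=-1
  edge (11, 10)→(0, 8): d=(-11,-2) top-left  bias=+0
  edge (0, 8)→(10, 3): d=(10,-5) top-left  bias=+0
    (3,2)@(7, 5): e=[23,47,5] → █
    (4,2)@(9, 5): e=[9,51,15] → █
    (5,2)@(11, 5): e=[-5,55,25] → ·
    (1,3)@(3, 7): e=[53,17,5] → █
    (2,3)@(5, 7): e=[39,21,15] → █
    (5,3)@(11, 7): e=[-3,33,45] → ·
    (1,4)@(3, 9): e=[55,-5,25] → ·
    (2,4)@(5, 9): e=[41,-1,35] → ·
    (3,4)@(7, 9): e=[27,3,45] → █
    (5,4)@(11, 9): e=[-1,11,65] → ·
    (3,5)@(7, 11): e=[29,-19,65] → ·
    (4,5)@(9, 11): e=[15,-15,75] → ·
  covered (8 px):
    · · · · · · · · · · ·
    · · · · · · · · · · ·
    · · · █ █ · · · · · ·
    · █ █ █ █ · · · · · ·
    · · · █ █ · · · · · ·
    · · · · · · · · · · ·
T3:
  2·area = 198
  edge (18, 2)→(21, 12): d=(3,10) right/bottom  bias=-1
  edge (21, 12)→(0, 8): d=(-21,-4) top-left  bias=+0
  edge (0, 8)→(18, 2): d=(18,-6) top-left  bias=+0
    (10,0)@(21, 1): e=[-33,231,0] → ·  [on edge]
    (7,1)@(15, 3): e=[33,165,0] → █  [on edge]
    (8,1)@(17, 3): e=[13,173,12] → █
    (9,1)@(19, 3): e=[-7,181,24] → ·
    (4,2)@(9, 5): e=[99,99,0] → █  [on edge]
    (5,2)@(11, 5): e=[79,107,12] → █
    (6,2)@(13, 5): e=[59,115,24] → █
    (9,2)@(19, 5): e=[-1,139,60] → ·
    (1,3)@(3, 7): e=[165,33,0] → █  [on edge]
    (2,3)@(5, 7): e=[145,41,12] → █
    (3,3)@(7, 7): e=[125,49,24] → █
    (9,3)@(19, 7): e=[5,97,96] → █
  covered (25 px):
    · · · · · · · · · · ·
    · · · · · · · █ █ · ·
    · · · · █ █ █ █ █ · ·
    · █ █ █ █ █ █ █ █ █ ·
    · · · █ █ █ █ █ █ █ ·
    · · · · · · · · █ █ ·
T4:
  2·area = 56
  edge (4, 6)→(22, 2): d=(18,-4) top-left  bias=+0
  edge (22, 2)→(0, 10): d=(-22,8) right/bottom  bias=-1
  edge (0, 10)→(4, 6): d=(4,-4) top-left  bias=+0
    (4,0)@(9, 1): e=[-70,126,0] → ·  [on edge]
    (3,1)@(7, 3): e=[-42,98,0] → ·  [on edge]
    (9,1)@(19, 3): e=[6,2,48] → █
    (10,1)@(21, 3): e=[14,-14,56] → ·
    (2,2)@(5, 5): e=[-14,70,0] → ·  [on edge]
    (4,2)@(9, 5): e=[2,38,16] → █
    (5,2)@(11, 5): e=[10,22,24] → █
    (6,2)@(13, 5): e=[18,6,32] → █
    (7,2)@(15, 5): e=[26,-10,40] → ·
    (9,2)@(19, 5): e=[42,-42,56] → ·
    (1,3)@(3, 7): e=[14,42,0] → █  [on edge]
    (2,3)@(5, 7): e=[22,26,8] → █
    (0,4)@(1, 9): e=[42,14,0] → █  [on edge]
  covered (8 px):
    · · · · · · · · · · ·
    · · · · · · · · · █ ·
    · · · · █ █ █ · · · ·
    · █ █ █ · · · · · · ·
    █ · · · · · · · · · ·
    · · · · · · · · · · ·

Answer: 47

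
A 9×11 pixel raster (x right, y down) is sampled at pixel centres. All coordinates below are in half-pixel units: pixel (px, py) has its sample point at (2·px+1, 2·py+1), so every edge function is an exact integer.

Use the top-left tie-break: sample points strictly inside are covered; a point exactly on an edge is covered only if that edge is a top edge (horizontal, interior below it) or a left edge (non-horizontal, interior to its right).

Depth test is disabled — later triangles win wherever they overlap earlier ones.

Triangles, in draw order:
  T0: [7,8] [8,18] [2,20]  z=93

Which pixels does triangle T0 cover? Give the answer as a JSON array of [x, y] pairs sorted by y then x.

T0:
  2·area = 62
  edge (7, 8)→(8, 18): d=(1,10) right/bottom  bias=-1
  edge (8, 18)→(2, 20): d=(-6,2) right/bottom  bias=-1
  edge (2, 20)→(7, 8): d=(5,-12) top-left  bias=+0
    (3,4)@(7, 9): e=[1,56,5] → X
    (4,4)@(9, 9): e=[-19,52,29] → .
    (3,5)@(7, 11): e=[3,44,15] → X
    (4,5)@(9, 11): e=[-17,40,39] → .
    (2,6)@(5, 13): e=[25,36,1] → X
    (4,6)@(9, 13): e=[-15,28,49] → .
    (2,7)@(5, 15): e=[27,24,11] → X
    (4,7)@(9, 15): e=[-13,16,59] → .
    (8,7)@(17, 15): e=[-93,0,155] → .  [on edge]
    (2,8)@(5, 17): e=[29,12,21] → X
    (4,8)@(9, 17): e=[-11,4,69] → .
    (5,8)@(11, 17): e=[-31,0,93] → .  [on edge]
    (2,9)@(5, 19): e=[31,0,31] → .  [on edge]
  covered (9 px):
    . . . . . . . . .
    . . . . . . . . .
    . . . . . . . . .
    . . . . . . . . .
    . . . X . . . . .
    . . . X . . . . .
    . . X X . . . . .
    . . X X . . . . .
    . . X X . . . . .
    . X . . . . . . .
    . . . . . . . . .

Final: [[3,4],[3,5],[2,6],[3,6],[2,7],[3,7],[2,8],[3,8],[1,9]]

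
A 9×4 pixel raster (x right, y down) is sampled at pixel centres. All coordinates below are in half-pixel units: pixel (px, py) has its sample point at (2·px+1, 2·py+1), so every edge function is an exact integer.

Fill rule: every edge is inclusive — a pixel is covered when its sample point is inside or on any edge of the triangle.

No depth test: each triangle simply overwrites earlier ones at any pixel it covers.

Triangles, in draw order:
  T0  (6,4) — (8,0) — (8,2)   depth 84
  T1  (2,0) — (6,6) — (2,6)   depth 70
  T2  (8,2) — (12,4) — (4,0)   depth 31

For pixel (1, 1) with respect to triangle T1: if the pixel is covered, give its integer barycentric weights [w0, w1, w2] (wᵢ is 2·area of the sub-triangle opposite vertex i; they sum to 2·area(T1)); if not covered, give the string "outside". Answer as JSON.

T0:
  2·area = 4
  edge (6, 4)→(8, 0): d=(2,-4) inclusive
  edge (8, 0)→(8, 2): d=(0,2) inclusive
  edge (8, 2)→(6, 4): d=(-2,2) inclusive
    (4,0)@(9, 1): e=[6,-2,0] → .  [on edge]
    (3,1)@(7, 3): e=[2,2,0] → X  [on edge]
    (4,1)@(9, 3): e=[10,-2,-4] → .
    (2,2)@(5, 5): e=[-2,6,0] → .  [on edge]
    (3,2)@(7, 5): e=[6,2,-4] → .
    (1,3)@(3, 7): e=[-6,10,0] → .  [on edge]
  covered (1 px):
    . . . . . . . . .
    . . . X . . . . .
    . . . . . . . . .
    . . . . . . . . .
T1:
  2·area = 24
  edge (2, 0)→(6, 6): d=(4,6) inclusive
  edge (6, 6)→(2, 6): d=(-4,0) inclusive
  edge (2, 6)→(2, 0): d=(0,-6) inclusive
    (1,1)@(3, 3): e=[6,12,6] → X
    (2,1)@(5, 3): e=[-6,12,18] → .
    (1,2)@(3, 5): e=[14,4,6] → X
    (2,2)@(5, 5): e=[2,4,18] → X
    (3,2)@(7, 5): e=[-10,4,30] → .
    (1,3)@(3, 7): e=[22,-4,6] → .
    (2,3)@(5, 7): e=[10,-4,18] → .
  covered (3 px):
    . . . . . . . . .
    . X . . . . . . .
    . X X . . . . . .
    . . . . . . . . .
T2:
  degenerate (2·area = 0) — covers nothing

Answer: [12,6,6]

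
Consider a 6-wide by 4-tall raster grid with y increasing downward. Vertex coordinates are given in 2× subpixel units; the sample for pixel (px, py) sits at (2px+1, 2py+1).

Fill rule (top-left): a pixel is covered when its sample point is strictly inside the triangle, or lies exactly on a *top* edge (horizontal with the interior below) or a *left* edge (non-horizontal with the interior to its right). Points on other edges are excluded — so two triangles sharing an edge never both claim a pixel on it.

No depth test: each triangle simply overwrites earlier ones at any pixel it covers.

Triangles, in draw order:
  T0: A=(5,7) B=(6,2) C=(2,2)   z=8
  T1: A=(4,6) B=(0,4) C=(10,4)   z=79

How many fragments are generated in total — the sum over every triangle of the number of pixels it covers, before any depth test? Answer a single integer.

T0:
  2·area = 20  (B↔C swapped to make it positive)
  edge (5, 7)→(2, 2): d=(-3,-5) top-left  bias=+0
  edge (2, 2)→(6, 2): d=(4,0) top-left  bias=+0
  edge (6, 2)→(5, 7): d=(-1,5) right/bottom  bias=-1
    (1,1)@(3, 3): e=[2,4,14] → #
    (2,1)@(5, 3): e=[12,4,4] → #
    (3,1)@(7, 3): e=[22,4,-6] → ·
    (1,2)@(3, 5): e=[-4,12,12] → ·
    (2,2)@(5, 5): e=[6,12,2] → #
    (3,2)@(7, 5): e=[16,12,-8] → ·
    (2,3)@(5, 7): e=[0,20,0] → ·  [on edge]
  covered (3 px):
    · · · · · ·
    · # # · · ·
    · · # · · ·
    · · · · · ·
T1:
  2·area = 20
  edge (4, 6)→(0, 4): d=(-4,-2) top-left  bias=+0
  edge (0, 4)→(10, 4): d=(10,0) top-left  bias=+0
  edge (10, 4)→(4, 6): d=(-6,2) right/bottom  bias=-1
    (1,2)@(3, 5): e=[2,10,8] → #
    (2,2)@(5, 5): e=[6,10,4] → #
    (3,2)@(7, 5): e=[10,10,0] → ·  [on edge]
    (0,3)@(1, 7): e=[-10,30,0] → ·  [on edge]
    (1,3)@(3, 7): e=[-6,30,-4] → ·
    (2,3)@(5, 7): e=[-2,30,-8] → ·
  covered (2 px):
    · · · · · ·
    · · · · · ·
    · # # · · ·
    · · · · · ·

Answer: 5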